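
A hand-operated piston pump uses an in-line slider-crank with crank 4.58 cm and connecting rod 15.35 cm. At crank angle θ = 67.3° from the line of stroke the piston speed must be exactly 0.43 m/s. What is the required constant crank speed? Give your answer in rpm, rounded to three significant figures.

86.8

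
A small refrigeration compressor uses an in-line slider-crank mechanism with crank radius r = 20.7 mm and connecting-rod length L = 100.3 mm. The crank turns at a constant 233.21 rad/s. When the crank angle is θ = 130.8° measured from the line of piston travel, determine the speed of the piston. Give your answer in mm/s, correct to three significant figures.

3160

ω = 233.2 rad/s
For an in-line slider-crank, x = r cosθ + √(L² − r² sin²θ), so v = −rω sinθ·[1 + r cosθ/√(L² − r² sin²θ)].
With r = 0.0207 m, L = 0.1003 m, θ = 130.8°: √(L² − r² sin²θ) = 0.099068 m.
v = −0.0207·233.2·0.75700·[1 + 0.0207·-0.65342/0.099068] = -3.1554 m/s.
|v| = 3.1554 m/s = 3155.4 mm/s.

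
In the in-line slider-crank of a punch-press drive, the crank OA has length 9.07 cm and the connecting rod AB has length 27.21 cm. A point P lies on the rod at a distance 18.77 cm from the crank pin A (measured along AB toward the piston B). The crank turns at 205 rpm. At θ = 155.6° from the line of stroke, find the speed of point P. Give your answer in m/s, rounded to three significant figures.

0.840

ω = 21.47 rad/s.  Crank-pin speed |V_A| = rω = 1.9471 m/s, perpendicular to OA.
Rod angle: sinφ = −(r/L) sinθ ⇒ φ = -7.915°; ω_rod = −rω cosθ/√(L²−r²sin²θ) = +6.5794 rad/s.
V_P = V_A + ω_rod × AP, with AP = 0.1877 m along the rod.
Components: V_Px = −rω sinθ − a·ω_rod·sinφ = -0.6343 m/s;  V_Py = rω cosθ + a·ω_rod·cosφ = -0.55001 m/s.
|V_P| = √(V_Px² + V_Py²) = 0.83956 m/s.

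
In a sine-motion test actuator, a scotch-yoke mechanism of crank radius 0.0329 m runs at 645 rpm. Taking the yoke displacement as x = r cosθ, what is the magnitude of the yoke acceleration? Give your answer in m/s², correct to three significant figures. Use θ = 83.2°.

ω = 67.54 rad/s (from 645 rpm).
x = r cosθ ⇒ ẍ = −rω² cosθ (ω constant).
|a| = rω²|cosθ| = 0.0329·(67.54)²·|cos 83.2°| = 17.772 m/s².

17.8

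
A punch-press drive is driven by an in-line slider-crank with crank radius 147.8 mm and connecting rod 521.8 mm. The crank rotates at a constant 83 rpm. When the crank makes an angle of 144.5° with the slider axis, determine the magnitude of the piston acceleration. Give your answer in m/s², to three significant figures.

ω = 2π·83/60 = 8.692 rad/s
x(θ) = r cosθ + √(L² − r² sin²θ); with ω constant, a = ω²·d²x/dθ².
d²x/dθ² = −r cosθ − r²(cos2θ)/√u − r⁴ sin²2θ/(4u^{3/2}),  u = L² − r² sin²θ = 0.264909 m².
Substituting r = 0.1478 m, L = 0.5218 m, θ = 144.5°: d²x/dθ² = +0.10573 m.
a = ω²·d²x/dθ² = (8.692)²·(+0.10573) = +7.9872 m/s²;  |a| = 7.9872 m/s².

7.99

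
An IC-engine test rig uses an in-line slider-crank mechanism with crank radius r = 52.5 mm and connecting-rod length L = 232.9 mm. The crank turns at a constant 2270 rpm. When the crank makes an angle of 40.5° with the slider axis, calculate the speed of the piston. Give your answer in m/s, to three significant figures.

9.51

ω = 2π·2270/60 = 237.7 rad/s
For an in-line slider-crank, x = r cosθ + √(L² − r² sin²θ), so v = −rω sinθ·[1 + r cosθ/√(L² − r² sin²θ)].
With r = 0.0525 m, L = 0.2329 m, θ = 40.5°: √(L² − r² sin²θ) = 0.23039 m.
v = −0.0525·237.7·0.64945·[1 + 0.0525·0.76041/0.23039] = -9.5095 m/s.
|v| = 9.5095 m/s.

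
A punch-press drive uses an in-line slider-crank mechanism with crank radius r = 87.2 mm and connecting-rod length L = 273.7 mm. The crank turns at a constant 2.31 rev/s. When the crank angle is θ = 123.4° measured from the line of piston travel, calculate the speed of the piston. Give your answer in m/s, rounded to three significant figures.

0.864

ω = 2π·2.31 = 14.51 rad/s
For an in-line slider-crank, x = r cosθ + √(L² − r² sin²θ), so v = −rω sinθ·[1 + r cosθ/√(L² − r² sin²θ)].
With r = 0.0872 m, L = 0.2737 m, θ = 123.4°: √(L² − r² sin²θ) = 0.26384 m.
v = −0.0872·14.51·0.83485·[1 + 0.0872·-0.55048/0.26384] = -0.86438 m/s.
|v| = 0.86438 m/s.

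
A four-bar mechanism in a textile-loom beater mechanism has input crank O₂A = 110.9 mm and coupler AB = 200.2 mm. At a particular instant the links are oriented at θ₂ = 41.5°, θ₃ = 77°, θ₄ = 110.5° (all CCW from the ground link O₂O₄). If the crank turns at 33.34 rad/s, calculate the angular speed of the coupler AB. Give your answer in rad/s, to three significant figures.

ω₂ = 33.34 rad/s
Differentiating the loop-closure r₂e^{iθ₂}+r₃e^{iθ₃}=r₁+r₄e^{iθ₄} gives r₂ω₂e^{iθ₂}+r₃ω₃e^{iθ₃}=r₄ω₄e^{iθ₄}.
Eliminating the other unknown: ω₃ = r₂ω₂ sin(θ₄−θ₂) / [r₃ sin(θ₃−θ₄)].
Numerator sine = +0.93358; denominator sine = -0.55194.
Result = 0.1109·33.34·(+0.93358) / (0.2002·(-0.55194)) = -31.239 rad/s; magnitude 31.239 rad/s.

31.2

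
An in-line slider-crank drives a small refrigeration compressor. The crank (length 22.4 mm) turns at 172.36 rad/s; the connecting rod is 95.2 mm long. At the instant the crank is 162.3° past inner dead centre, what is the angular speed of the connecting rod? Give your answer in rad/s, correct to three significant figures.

ω = 172.4 rad/s
The rod makes angle φ with the slider axis where L sinφ = r sinθ; differentiating, L cosφ·φ̇ = r ω cosθ.
L cosφ = √(L² − r² sin²θ) = 0.094956 m.
|ω_rod| = r ω |cosθ| / √(L² − r² sin²θ) = 0.0224·172.4·0.95266/0.094956 = 38.735 rad/s.

38.7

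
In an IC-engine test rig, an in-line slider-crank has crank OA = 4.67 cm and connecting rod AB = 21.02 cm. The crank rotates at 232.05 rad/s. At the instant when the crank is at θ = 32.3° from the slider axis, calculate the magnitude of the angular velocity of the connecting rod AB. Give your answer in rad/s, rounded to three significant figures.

43.9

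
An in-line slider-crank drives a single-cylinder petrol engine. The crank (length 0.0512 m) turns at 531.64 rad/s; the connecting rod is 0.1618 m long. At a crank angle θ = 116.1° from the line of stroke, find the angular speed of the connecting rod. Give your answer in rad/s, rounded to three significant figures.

ω = 531.6 rad/s
The rod makes angle φ with the slider axis where L sinφ = r sinθ; differentiating, L cosφ·φ̇ = r ω cosθ.
L cosφ = √(L² − r² sin²θ) = 0.15513 m.
|ω_rod| = r ω |cosθ| / √(L² − r² sin²θ) = 0.0512·531.6·0.43994/0.15513 = 77.194 rad/s.

77.2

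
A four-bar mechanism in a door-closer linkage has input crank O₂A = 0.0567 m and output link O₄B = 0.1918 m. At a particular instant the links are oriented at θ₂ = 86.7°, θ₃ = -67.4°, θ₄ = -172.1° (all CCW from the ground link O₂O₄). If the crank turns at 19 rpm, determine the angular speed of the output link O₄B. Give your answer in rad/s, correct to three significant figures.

ω₂ = 1.99 rad/s (from 19 rpm).
Differentiating the loop-closure r₂e^{iθ₂}+r₃e^{iθ₃}=r₁+r₄e^{iθ₄} gives r₂ω₂e^{iθ₂}+r₃ω₃e^{iθ₃}=r₄ω₄e^{iθ₄}.
Eliminating the other unknown: ω₄ = r₂ω₂ sin(θ₂−θ₃) / [r₄ sin(θ₄−θ₃)].
Numerator sine = +0.43680; denominator sine = -0.96727.
Result = 0.0567·1.99·(+0.43680) / (0.1918·(-0.96727)) = -0.26562 rad/s; magnitude 0.26562 rad/s.

0.266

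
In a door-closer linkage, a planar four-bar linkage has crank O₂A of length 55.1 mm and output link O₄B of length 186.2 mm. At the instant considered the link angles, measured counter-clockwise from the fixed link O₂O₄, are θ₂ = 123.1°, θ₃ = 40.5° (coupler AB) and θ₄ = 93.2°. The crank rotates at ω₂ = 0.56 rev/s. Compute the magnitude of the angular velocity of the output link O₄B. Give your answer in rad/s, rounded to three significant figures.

1.30

ω₂ = 3.519 rad/s (from 0.56 rev/s).
Differentiating the loop-closure r₂e^{iθ₂}+r₃e^{iθ₃}=r₁+r₄e^{iθ₄} gives r₂ω₂e^{iθ₂}+r₃ω₃e^{iθ₃}=r₄ω₄e^{iθ₄}.
Eliminating the other unknown: ω₄ = r₂ω₂ sin(θ₂−θ₃) / [r₄ sin(θ₄−θ₃)].
Numerator sine = +0.99167; denominator sine = +0.79547.
Result = 0.0551·3.519·(+0.99167) / (0.1862·(+0.79547)) = +1.298 rad/s; magnitude 1.298 rad/s.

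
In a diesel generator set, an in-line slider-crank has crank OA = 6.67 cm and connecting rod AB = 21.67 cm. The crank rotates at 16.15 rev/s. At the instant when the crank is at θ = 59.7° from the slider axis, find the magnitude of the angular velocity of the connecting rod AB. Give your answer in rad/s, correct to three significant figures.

16.3

ω = 101.5 rad/s (converted from 16.15 rev/s).
The rod makes angle φ with the slider axis where L sinφ = r sinθ; differentiating, L cosφ·φ̇ = r ω cosθ.
L cosφ = √(L² − r² sin²θ) = 0.20891 m.
|ω_rod| = r ω |cosθ| / √(L² − r² sin²θ) = 0.0667·101.5·0.50453/0.20891 = 16.346 rad/s.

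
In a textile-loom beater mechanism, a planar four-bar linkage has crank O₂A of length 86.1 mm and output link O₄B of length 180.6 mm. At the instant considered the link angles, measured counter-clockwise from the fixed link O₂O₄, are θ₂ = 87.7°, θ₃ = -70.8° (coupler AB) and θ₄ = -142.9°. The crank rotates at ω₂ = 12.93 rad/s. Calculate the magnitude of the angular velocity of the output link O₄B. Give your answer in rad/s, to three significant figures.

ω₂ = 12.93 rad/s
Differentiating the loop-closure r₂e^{iθ₂}+r₃e^{iθ₃}=r₁+r₄e^{iθ₄} gives r₂ω₂e^{iθ₂}+r₃ω₃e^{iθ₃}=r₄ω₄e^{iθ₄}.
Eliminating the other unknown: ω₄ = r₂ω₂ sin(θ₂−θ₃) / [r₄ sin(θ₄−θ₃)].
Numerator sine = +0.36650; denominator sine = -0.95159.
Result = 0.0861·12.93·(+0.36650) / (0.1806·(-0.95159)) = -2.3741 rad/s; magnitude 2.3741 rad/s.

2.37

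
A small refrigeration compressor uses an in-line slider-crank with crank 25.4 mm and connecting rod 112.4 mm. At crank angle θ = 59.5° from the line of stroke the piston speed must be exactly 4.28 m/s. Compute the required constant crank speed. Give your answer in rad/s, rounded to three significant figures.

For an in-line slider-crank, |v_piston| = rω|sinθ|·[1 + r cosθ/√(L² − r² sin²θ)].
With r = 0.0254 m, L = 0.1124 m, θ = 59.5°: the bracketed kinematic factor |dx/dθ| = 0.024444 m.
ω = v/|dx/dθ| = 4.28/0.024444 = 175.09 rad/s.

175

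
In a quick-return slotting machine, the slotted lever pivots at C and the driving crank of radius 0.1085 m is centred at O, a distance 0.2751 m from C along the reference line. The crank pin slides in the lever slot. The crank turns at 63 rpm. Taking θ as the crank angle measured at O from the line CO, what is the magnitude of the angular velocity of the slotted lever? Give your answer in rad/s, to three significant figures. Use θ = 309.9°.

ω = 6.597 rad/s (from 63 rpm).
Crank pin A relative to C: A = (d + r cosθ, r sinθ); lever angle φ = atan2(r sinθ, d + r cosθ).
Differentiating tanφ: φ̇ = rω(d cosθ + r)/(d² + r² + 2dr cosθ).
d² + r² + 2dr cosθ = |CA|² = 0.125745 m²;  d cosθ + r = +0.28496 m.
|ω_lever| = |0.1085·6.597·+0.28496| / 0.125745 = 1.6222 rad/s.

1.62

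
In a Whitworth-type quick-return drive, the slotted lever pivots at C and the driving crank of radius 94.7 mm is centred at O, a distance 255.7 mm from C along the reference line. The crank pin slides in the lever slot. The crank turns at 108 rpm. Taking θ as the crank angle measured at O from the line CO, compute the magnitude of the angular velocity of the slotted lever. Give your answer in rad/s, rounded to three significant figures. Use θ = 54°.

ω = 11.31 rad/s (from 108 rpm).
Crank pin A relative to C: A = (d + r cosθ, r sinθ); lever angle φ = atan2(r sinθ, d + r cosθ).
Differentiating tanφ: φ̇ = rω(d cosθ + r)/(d² + r² + 2dr cosθ).
d² + r² + 2dr cosθ = |CA|² = 0.102817 m²;  d cosθ + r = +0.245 m.
|ω_lever| = |0.0947·11.31·+0.245| / 0.102817 = 2.5521 rad/s.

2.55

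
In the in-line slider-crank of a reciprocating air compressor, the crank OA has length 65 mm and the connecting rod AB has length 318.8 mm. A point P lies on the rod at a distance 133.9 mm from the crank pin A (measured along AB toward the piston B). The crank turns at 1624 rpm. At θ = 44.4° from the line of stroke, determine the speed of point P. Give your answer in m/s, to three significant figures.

ω = 170.1 rad/s.  Crank-pin speed |V_A| = rω = 11.054 m/s, perpendicular to OA.
Rod angle: sinφ = −(r/L) sinθ ⇒ φ = -8.201°; ω_rod = −rω cosθ/√(L²−r²sin²θ) = -25.03 rad/s.
V_P = V_A + ω_rod × AP, with AP = 0.1339 m along the rod.
Components: V_Px = −rω sinθ − a·ω_rod·sinφ = -8.2123 m/s;  V_Py = rω cosθ + a·ω_rod·cosφ = +4.5807 m/s.
|V_P| = √(V_Px² + V_Py²) = 9.4035 m/s.

9.40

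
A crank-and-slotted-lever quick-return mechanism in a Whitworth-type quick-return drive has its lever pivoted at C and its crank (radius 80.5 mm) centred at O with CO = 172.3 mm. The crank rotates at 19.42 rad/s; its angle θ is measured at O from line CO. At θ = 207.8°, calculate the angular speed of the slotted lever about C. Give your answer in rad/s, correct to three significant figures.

ω = 19.42 rad/s
Crank pin A relative to C: A = (d + r cosθ, r sinθ); lever angle φ = atan2(r sinθ, d + r cosθ).
Differentiating tanφ: φ̇ = rω(d cosθ + r)/(d² + r² + 2dr cosθ).
d² + r² + 2dr cosθ = |CA|² = 0.011629 m²;  d cosθ + r = -0.071913 m.
|ω_lever| = |0.0805·19.42·-0.071913| / 0.011629 = 9.6675 rad/s.

9.67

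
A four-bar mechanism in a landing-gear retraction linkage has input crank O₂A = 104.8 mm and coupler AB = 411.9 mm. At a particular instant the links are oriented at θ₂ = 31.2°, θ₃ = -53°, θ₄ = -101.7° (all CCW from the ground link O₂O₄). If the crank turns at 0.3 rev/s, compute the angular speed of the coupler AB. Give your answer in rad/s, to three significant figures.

0.468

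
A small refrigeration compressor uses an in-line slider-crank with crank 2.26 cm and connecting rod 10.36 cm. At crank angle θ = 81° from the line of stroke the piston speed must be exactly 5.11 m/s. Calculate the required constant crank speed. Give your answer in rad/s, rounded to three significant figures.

221

For an in-line slider-crank, |v_piston| = rω|sinθ|·[1 + r cosθ/√(L² − r² sin²θ)].
With r = 0.0226 m, L = 0.1036 m, θ = 81°: the bracketed kinematic factor |dx/dθ| = 0.023102 m.
ω = v/|dx/dθ| = 5.11/0.023102 = 221.19 rad/s.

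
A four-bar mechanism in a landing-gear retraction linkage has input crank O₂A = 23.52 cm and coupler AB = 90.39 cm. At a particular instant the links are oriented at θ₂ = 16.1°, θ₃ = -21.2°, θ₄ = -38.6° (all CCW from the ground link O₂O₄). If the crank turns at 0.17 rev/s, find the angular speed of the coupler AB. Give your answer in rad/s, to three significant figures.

0.759

ω₂ = 1.068 rad/s (from 0.17 rev/s).
Differentiating the loop-closure r₂e^{iθ₂}+r₃e^{iθ₃}=r₁+r₄e^{iθ₄} gives r₂ω₂e^{iθ₂}+r₃ω₃e^{iθ₃}=r₄ω₄e^{iθ₄}.
Eliminating the other unknown: ω₃ = r₂ω₂ sin(θ₄−θ₂) / [r₃ sin(θ₃−θ₄)].
Numerator sine = -0.81614; denominator sine = +0.29904.
Result = 0.2352·1.068·(-0.81614) / (0.9039·(+0.29904)) = -0.75854 rad/s; magnitude 0.75854 rad/s.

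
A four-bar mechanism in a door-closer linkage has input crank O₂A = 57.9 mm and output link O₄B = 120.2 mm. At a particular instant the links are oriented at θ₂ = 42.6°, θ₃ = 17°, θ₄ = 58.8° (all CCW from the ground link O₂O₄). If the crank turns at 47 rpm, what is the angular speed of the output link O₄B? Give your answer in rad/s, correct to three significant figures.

ω₂ = 4.922 rad/s (from 47 rpm).
Differentiating the loop-closure r₂e^{iθ₂}+r₃e^{iθ₃}=r₁+r₄e^{iθ₄} gives r₂ω₂e^{iθ₂}+r₃ω₃e^{iθ₃}=r₄ω₄e^{iθ₄}.
Eliminating the other unknown: ω₄ = r₂ω₂ sin(θ₂−θ₃) / [r₄ sin(θ₄−θ₃)].
Numerator sine = +0.43209; denominator sine = +0.66653.
Result = 0.0579·4.922·(+0.43209) / (0.1202·(+0.66653)) = +1.5369 rad/s; magnitude 1.5369 rad/s.

1.54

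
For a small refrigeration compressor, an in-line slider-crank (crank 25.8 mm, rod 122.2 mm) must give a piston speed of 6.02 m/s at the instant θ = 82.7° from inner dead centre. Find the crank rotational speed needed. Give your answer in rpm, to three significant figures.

2190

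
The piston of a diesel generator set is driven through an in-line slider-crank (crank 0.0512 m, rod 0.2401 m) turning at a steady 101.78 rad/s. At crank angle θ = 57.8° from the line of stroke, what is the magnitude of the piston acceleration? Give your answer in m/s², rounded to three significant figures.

ω = 101.8 rad/s
x(θ) = r cosθ + √(L² − r² sin²θ); with ω constant, a = ω²·d²x/dθ².
d²x/dθ² = −r cosθ − r²(cos2θ)/√u − r⁴ sin²2θ/(4u^{3/2}),  u = L² − r² sin²θ = 0.0557709 m².
Substituting r = 0.0512 m, L = 0.2401 m, θ = 57.8°: d²x/dθ² = -0.022593 m.
a = ω²·d²x/dθ² = (101.8)²·(-0.022593) = -234.05 m/s²;  |a| = 234.05 m/s².

234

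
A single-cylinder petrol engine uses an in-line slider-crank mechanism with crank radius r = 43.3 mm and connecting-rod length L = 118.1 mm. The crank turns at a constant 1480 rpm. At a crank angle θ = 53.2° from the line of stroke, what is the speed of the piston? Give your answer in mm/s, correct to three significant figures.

ω = 2π·1480/60 = 155 rad/s
For an in-line slider-crank, x = r cosθ + √(L² − r² sin²θ), so v = −rω sinθ·[1 + r cosθ/√(L² − r² sin²θ)].
With r = 0.0433 m, L = 0.1181 m, θ = 53.2°: √(L² − r² sin²θ) = 0.1129 m.
v = −0.0433·155·0.80073·[1 + 0.0433·0.59902/0.1129] = -6.6082 m/s.
|v| = 6.6082 m/s = 6608.2 mm/s.

6610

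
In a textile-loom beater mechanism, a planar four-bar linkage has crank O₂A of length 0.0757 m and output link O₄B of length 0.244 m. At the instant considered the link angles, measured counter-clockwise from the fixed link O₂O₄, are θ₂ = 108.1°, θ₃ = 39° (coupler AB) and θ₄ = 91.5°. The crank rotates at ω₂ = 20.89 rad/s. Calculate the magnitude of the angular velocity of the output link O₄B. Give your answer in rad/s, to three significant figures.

7.63

ω₂ = 20.89 rad/s
Differentiating the loop-closure r₂e^{iθ₂}+r₃e^{iθ₃}=r₁+r₄e^{iθ₄} gives r₂ω₂e^{iθ₂}+r₃ω₃e^{iθ₃}=r₄ω₄e^{iθ₄}.
Eliminating the other unknown: ω₄ = r₂ω₂ sin(θ₂−θ₃) / [r₄ sin(θ₄−θ₃)].
Numerator sine = +0.93420; denominator sine = +0.79335.
Result = 0.0757·20.89·(+0.93420) / (0.244·(+0.79335)) = +7.6317 rad/s; magnitude 7.6317 rad/s.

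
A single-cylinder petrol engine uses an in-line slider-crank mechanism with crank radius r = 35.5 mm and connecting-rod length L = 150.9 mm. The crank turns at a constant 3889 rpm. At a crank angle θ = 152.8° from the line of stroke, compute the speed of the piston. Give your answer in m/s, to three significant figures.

ω = 2π·3889/60 = 407.3 rad/s
For an in-line slider-crank, x = r cosθ + √(L² − r² sin²θ), so v = −rω sinθ·[1 + r cosθ/√(L² − r² sin²θ)].
With r = 0.0355 m, L = 0.1509 m, θ = 152.8°: √(L² − r² sin²θ) = 0.15002 m.
v = −0.0355·407.3·0.45710·[1 + 0.0355·-0.88942/0.15002] = -5.2177 m/s.
|v| = 5.2177 m/s.

5.22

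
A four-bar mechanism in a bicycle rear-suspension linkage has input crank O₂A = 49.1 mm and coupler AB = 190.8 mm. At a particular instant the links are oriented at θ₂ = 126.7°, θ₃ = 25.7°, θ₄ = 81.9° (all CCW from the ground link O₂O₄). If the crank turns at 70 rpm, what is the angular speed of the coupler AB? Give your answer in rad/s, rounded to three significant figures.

1.60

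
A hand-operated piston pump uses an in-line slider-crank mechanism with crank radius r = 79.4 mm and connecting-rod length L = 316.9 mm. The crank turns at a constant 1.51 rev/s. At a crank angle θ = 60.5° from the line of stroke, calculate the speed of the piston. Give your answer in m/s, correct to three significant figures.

0.739

ω = 2π·1.51 = 9.488 rad/s
For an in-line slider-crank, x = r cosθ + √(L² − r² sin²θ), so v = −rω sinθ·[1 + r cosθ/√(L² − r² sin²θ)].
With r = 0.0794 m, L = 0.3169 m, θ = 60.5°: √(L² − r² sin²θ) = 0.30927 m.
v = −0.0794·9.488·0.87036·[1 + 0.0794·0.49242/0.30927] = -0.73854 m/s.
|v| = 0.73854 m/s.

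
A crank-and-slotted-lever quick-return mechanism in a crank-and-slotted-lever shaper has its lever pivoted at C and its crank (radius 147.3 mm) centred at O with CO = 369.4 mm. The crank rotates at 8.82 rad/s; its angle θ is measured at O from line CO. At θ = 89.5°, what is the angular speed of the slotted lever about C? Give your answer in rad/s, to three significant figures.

ω = 8.82 rad/s
Crank pin A relative to C: A = (d + r cosθ, r sinθ); lever angle φ = atan2(r sinθ, d + r cosθ).
Differentiating tanφ: φ̇ = rω(d cosθ + r)/(d² + r² + 2dr cosθ).
d² + r² + 2dr cosθ = |CA|² = 0.159103 m²;  d cosθ + r = +0.15052 m.
|ω_lever| = |0.1473·8.82·+0.15052| / 0.159103 = 1.2291 rad/s.

1.23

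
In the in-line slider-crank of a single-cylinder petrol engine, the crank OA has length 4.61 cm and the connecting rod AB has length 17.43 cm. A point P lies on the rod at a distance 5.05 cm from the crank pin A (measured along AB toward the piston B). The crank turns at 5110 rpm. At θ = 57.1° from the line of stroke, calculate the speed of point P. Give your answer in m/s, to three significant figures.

23.6

ω = 535.1 rad/s.  Crank-pin speed |V_A| = rω = 24.669 m/s, perpendicular to OA.
Rod angle: sinφ = −(r/L) sinθ ⇒ φ = -12.831°; ω_rod = −rω cosθ/√(L²−r²sin²θ) = -78.845 rad/s.
V_P = V_A + ω_rod × AP, with AP = 0.0505 m along the rod.
Components: V_Px = −rω sinθ − a·ω_rod·sinφ = -21.597 m/s;  V_Py = rω cosθ + a·ω_rod·cosφ = +9.5173 m/s.
|V_P| = √(V_Px² + V_Py²) = 23.601 m/s.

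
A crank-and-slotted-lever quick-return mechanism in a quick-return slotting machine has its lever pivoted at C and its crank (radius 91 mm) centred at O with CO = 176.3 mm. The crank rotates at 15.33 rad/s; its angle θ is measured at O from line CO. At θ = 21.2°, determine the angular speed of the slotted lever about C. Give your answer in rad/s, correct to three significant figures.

ω = 15.33 rad/s
Crank pin A relative to C: A = (d + r cosθ, r sinθ); lever angle φ = atan2(r sinθ, d + r cosθ).
Differentiating tanφ: φ̇ = rω(d cosθ + r)/(d² + r² + 2dr cosθ).
d² + r² + 2dr cosθ = |CA|² = 0.0692778 m²;  d cosθ + r = +0.25537 m.
|ω_lever| = |0.091·15.33·+0.25537| / 0.0692778 = 5.1423 rad/s.

5.14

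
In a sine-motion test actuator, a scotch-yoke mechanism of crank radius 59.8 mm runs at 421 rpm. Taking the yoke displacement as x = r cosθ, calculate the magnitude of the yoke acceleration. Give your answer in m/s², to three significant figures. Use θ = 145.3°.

ω = 44.09 rad/s (from 421 rpm).
x = r cosθ ⇒ ẍ = −rω² cosθ (ω constant).
|a| = rω²|cosθ| = 0.0598·(44.09)²·|cos 145.3°| = 95.559 m/s².

95.6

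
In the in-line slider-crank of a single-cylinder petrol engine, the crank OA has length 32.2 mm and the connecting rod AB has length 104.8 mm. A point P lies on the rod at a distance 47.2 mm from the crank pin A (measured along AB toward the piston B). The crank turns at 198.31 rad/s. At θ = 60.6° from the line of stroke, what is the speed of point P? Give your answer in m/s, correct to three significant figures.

6.20

ω = 198.3 rad/s.  Crank-pin speed |V_A| = rω = 6.3856 m/s, perpendicular to OA.
Rod angle: sinφ = −(r/L) sinθ ⇒ φ = -15.526°; ω_rod = −rω cosθ/√(L²−r²sin²θ) = -31.044 rad/s.
V_P = V_A + ω_rod × AP, with AP = 0.0472 m along the rod.
Components: V_Px = −rω sinθ − a·ω_rod·sinφ = -5.9554 m/s;  V_Py = rω cosθ + a·ω_rod·cosφ = +1.7229 m/s.
|V_P| = √(V_Px² + V_Py²) = 6.1996 m/s.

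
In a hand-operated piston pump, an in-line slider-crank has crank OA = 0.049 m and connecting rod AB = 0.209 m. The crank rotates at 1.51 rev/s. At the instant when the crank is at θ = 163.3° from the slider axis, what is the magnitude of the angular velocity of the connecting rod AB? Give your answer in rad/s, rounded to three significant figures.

ω = 9.488 rad/s (converted from 1.51 rev/s).
The rod makes angle φ with the slider axis where L sinφ = r sinθ; differentiating, L cosφ·φ̇ = r ω cosθ.
L cosφ = √(L² − r² sin²θ) = 0.20853 m.
|ω_rod| = r ω |cosθ| / √(L² − r² sin²θ) = 0.049·9.488·0.95782/0.20853 = 2.1354 rad/s.

2.14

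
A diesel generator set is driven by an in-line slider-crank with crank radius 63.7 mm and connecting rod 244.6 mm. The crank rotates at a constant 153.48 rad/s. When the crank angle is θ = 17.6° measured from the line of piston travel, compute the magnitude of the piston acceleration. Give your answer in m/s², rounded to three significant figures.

1750

ω = 153.5 rad/s
x(θ) = r cosθ + √(L² − r² sin²θ); with ω constant, a = ω²·d²x/dθ².
d²x/dθ² = −r cosθ − r²(cos2θ)/√u − r⁴ sin²2θ/(4u^{3/2}),  u = L² − r² sin²θ = 0.0594582 m².
Substituting r = 0.0637 m, L = 0.2446 m, θ = 17.6°: d²x/dθ² = -0.07441 m.
a = ω²·d²x/dθ² = (153.5)²·(-0.07441) = -1752.8 m/s²;  |a| = 1752.8 m/s².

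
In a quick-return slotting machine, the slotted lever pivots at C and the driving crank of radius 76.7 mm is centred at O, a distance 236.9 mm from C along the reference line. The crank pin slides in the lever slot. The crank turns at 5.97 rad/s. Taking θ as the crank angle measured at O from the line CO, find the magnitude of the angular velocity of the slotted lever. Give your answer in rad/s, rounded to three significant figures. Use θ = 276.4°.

ω = 5.97 rad/s
Crank pin A relative to C: A = (d + r cosθ, r sinθ); lever angle φ = atan2(r sinθ, d + r cosθ).
Differentiating tanφ: φ̇ = rω(d cosθ + r)/(d² + r² + 2dr cosθ).
d² + r² + 2dr cosθ = |CA|² = 0.0660553 m²;  d cosθ + r = +0.10311 m.
|ω_lever| = |0.0767·5.97·+0.10311| / 0.0660553 = 0.71474 rad/s.

0.715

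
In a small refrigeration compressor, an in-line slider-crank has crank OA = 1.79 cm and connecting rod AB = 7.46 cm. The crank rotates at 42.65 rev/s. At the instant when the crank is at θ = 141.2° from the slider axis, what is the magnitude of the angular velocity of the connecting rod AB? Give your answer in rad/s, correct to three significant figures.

50.7

ω = 268 rad/s (converted from 42.65 rev/s).
The rod makes angle φ with the slider axis where L sinφ = r sinθ; differentiating, L cosφ·φ̇ = r ω cosθ.
L cosφ = √(L² − r² sin²θ) = 0.073752 m.
|ω_rod| = r ω |cosθ| / √(L² − r² sin²θ) = 0.0179·268·0.77934/0.073752 = 50.688 rad/s.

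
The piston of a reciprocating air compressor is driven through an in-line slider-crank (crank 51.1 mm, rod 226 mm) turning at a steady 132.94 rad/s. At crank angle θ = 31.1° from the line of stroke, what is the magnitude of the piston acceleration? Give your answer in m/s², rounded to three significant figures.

ω = 132.9 rad/s
x(θ) = r cosθ + √(L² − r² sin²θ); with ω constant, a = ω²·d²x/dθ².
d²x/dθ² = −r cosθ − r²(cos2θ)/√u − r⁴ sin²2θ/(4u^{3/2}),  u = L² − r² sin²θ = 0.0503793 m².
Substituting r = 0.0511 m, L = 0.226 m, θ = 31.1°: d²x/dθ² = -0.049299 m.
a = ω²·d²x/dθ² = (132.9)²·(-0.049299) = -871.26 m/s²;  |a| = 871.26 m/s².

871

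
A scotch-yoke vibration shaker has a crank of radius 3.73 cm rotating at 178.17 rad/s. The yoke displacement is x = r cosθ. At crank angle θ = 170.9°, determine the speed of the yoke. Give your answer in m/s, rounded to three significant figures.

1.05

ω = 178.2 rad/s
x = r cosθ ⇒ ẋ = −rω sinθ.
|v| = rω|sinθ| = 0.0373·178.2·|sin 170.9°| = 1.0511 m/s.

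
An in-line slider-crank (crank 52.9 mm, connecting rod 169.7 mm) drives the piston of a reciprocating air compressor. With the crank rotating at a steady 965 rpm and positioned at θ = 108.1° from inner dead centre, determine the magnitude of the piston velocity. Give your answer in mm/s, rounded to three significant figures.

ω = 2π·965/60 = 101.1 rad/s
For an in-line slider-crank, x = r cosθ + √(L² − r² sin²θ), so v = −rω sinθ·[1 + r cosθ/√(L² − r² sin²θ)].
With r = 0.0529 m, L = 0.1697 m, θ = 108.1°: √(L² − r² sin²θ) = 0.16208 m.
v = −0.0529·101.1·0.95052·[1 + 0.0529·-0.31068/0.16208] = -4.566 m/s.
|v| = 4.566 m/s = 4566 mm/s.

4570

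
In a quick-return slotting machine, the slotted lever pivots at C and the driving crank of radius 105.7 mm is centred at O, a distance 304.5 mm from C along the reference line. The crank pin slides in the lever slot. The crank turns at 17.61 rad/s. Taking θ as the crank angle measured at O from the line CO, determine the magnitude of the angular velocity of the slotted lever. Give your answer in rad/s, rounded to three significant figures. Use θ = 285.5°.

2.88

ω = 17.61 rad/s
Crank pin A relative to C: A = (d + r cosθ, r sinθ); lever angle φ = atan2(r sinθ, d + r cosθ).
Differentiating tanφ: φ̇ = rω(d cosθ + r)/(d² + r² + 2dr cosθ).
d² + r² + 2dr cosθ = |CA|² = 0.121095 m²;  d cosθ + r = +0.18707 m.
|ω_lever| = |0.1057·17.61·+0.18707| / 0.121095 = 2.8756 rad/s.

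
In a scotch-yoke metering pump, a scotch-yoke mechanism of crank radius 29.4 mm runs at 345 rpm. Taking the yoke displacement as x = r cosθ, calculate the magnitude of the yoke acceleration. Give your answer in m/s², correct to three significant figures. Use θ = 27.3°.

ω = 36.13 rad/s (from 345 rpm).
x = r cosθ ⇒ ẍ = −rω² cosθ (ω constant).
|a| = rω²|cosθ| = 0.0294·(36.13)²·|cos 27.3°| = 34.1 m/s².

34.1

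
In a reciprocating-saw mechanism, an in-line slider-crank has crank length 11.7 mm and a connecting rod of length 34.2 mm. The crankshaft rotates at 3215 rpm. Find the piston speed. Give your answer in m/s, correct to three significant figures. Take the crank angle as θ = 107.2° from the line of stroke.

3.36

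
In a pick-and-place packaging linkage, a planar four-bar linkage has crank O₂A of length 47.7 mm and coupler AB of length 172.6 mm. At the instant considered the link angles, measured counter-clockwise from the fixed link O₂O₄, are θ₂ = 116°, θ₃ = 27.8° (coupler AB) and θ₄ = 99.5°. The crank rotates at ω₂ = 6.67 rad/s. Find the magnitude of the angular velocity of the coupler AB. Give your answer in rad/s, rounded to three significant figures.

0.551

ω₂ = 6.67 rad/s
Differentiating the loop-closure r₂e^{iθ₂}+r₃e^{iθ₃}=r₁+r₄e^{iθ₄} gives r₂ω₂e^{iθ₂}+r₃ω₃e^{iθ₃}=r₄ω₄e^{iθ₄}.
Eliminating the other unknown: ω₃ = r₂ω₂ sin(θ₄−θ₂) / [r₃ sin(θ₃−θ₄)].
Numerator sine = -0.28402; denominator sine = -0.94943.
Result = 0.0477·6.67·(-0.28402) / (0.1726·(-0.94943)) = +0.55142 rad/s; magnitude 0.55142 rad/s.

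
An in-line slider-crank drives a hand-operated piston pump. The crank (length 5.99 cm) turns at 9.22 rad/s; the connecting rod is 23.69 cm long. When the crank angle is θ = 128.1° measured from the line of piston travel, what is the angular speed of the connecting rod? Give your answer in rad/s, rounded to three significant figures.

ω = 9.22 rad/s
The rod makes angle φ with the slider axis where L sinφ = r sinθ; differentiating, L cosφ·φ̇ = r ω cosθ.
L cosφ = √(L² − r² sin²θ) = 0.23216 m.
|ω_rod| = r ω |cosθ| / √(L² − r² sin²θ) = 0.0599·9.22·0.61704/0.23216 = 1.4678 rad/s.

1.47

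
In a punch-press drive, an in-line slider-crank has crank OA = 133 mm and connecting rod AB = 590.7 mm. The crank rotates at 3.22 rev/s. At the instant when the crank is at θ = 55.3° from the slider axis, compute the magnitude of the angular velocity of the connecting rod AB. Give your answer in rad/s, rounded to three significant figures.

2.64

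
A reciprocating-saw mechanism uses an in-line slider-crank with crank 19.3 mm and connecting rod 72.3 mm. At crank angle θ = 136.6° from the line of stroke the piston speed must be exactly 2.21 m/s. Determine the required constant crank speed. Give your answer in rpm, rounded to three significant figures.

For an in-line slider-crank, |v_piston| = rω|sinθ|·[1 + r cosθ/√(L² − r² sin²θ)].
With r = 0.0193 m, L = 0.0723 m, θ = 136.6°: the bracketed kinematic factor |dx/dθ| = 0.010644 m.
ω = v/|dx/dθ| = 2.21/0.010644 = 207.62 rad/s.
N = 60ω/(2π) = 1982.6 rpm.

1980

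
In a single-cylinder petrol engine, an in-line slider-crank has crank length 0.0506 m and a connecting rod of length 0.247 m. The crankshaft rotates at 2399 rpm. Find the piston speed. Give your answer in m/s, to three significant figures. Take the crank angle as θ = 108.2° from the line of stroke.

11.3

ω = 2π·2399/60 = 251.2 rad/s
For an in-line slider-crank, x = r cosθ + √(L² − r² sin²θ), so v = −rω sinθ·[1 + r cosθ/√(L² − r² sin²θ)].
With r = 0.0506 m, L = 0.247 m, θ = 108.2°: √(L² − r² sin²θ) = 0.24228 m.
v = −0.0506·251.2·0.94997·[1 + 0.0506·-0.31233/0.24228] = -11.288 m/s.
|v| = 11.288 m/s.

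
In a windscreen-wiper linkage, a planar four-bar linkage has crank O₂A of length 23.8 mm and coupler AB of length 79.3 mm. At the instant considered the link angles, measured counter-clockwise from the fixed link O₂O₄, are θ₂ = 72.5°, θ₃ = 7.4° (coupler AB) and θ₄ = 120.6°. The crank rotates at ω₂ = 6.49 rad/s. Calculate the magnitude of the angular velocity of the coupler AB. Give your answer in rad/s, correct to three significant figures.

1.58

ω₂ = 6.49 rad/s
Differentiating the loop-closure r₂e^{iθ₂}+r₃e^{iθ₃}=r₁+r₄e^{iθ₄} gives r₂ω₂e^{iθ₂}+r₃ω₃e^{iθ₃}=r₄ω₄e^{iθ₄}.
Eliminating the other unknown: ω₃ = r₂ω₂ sin(θ₄−θ₂) / [r₃ sin(θ₃−θ₄)].
Numerator sine = +0.74431; denominator sine = -0.91914.
Result = 0.0238·6.49·(+0.74431) / (0.0793·(-0.91914)) = -1.5773 rad/s; magnitude 1.5773 rad/s.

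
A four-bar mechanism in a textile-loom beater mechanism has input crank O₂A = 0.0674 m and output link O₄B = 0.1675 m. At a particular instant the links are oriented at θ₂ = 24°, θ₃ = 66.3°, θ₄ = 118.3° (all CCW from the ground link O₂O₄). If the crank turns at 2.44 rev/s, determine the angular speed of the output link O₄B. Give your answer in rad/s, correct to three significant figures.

ω₂ = 15.33 rad/s (from 2.44 rev/s).
Differentiating the loop-closure r₂e^{iθ₂}+r₃e^{iθ₃}=r₁+r₄e^{iθ₄} gives r₂ω₂e^{iθ₂}+r₃ω₃e^{iθ₃}=r₄ω₄e^{iθ₄}.
Eliminating the other unknown: ω₄ = r₂ω₂ sin(θ₂−θ₃) / [r₄ sin(θ₄−θ₃)].
Numerator sine = -0.67301; denominator sine = +0.78801.
Result = 0.0674·15.33·(-0.67301) / (0.1675·(+0.78801)) = -5.2687 rad/s; magnitude 5.2687 rad/s.

5.27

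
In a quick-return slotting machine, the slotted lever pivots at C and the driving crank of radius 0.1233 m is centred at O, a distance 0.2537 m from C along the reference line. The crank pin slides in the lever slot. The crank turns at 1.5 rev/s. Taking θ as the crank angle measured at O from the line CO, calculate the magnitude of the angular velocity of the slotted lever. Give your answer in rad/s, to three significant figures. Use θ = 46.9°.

ω = 9.425 rad/s (from 1.5 rev/s).
Crank pin A relative to C: A = (d + r cosθ, r sinθ); lever angle φ = atan2(r sinθ, d + r cosθ).
Differentiating tanφ: φ̇ = rω(d cosθ + r)/(d² + r² + 2dr cosθ).
d² + r² + 2dr cosθ = |CA|² = 0.122314 m²;  d cosθ + r = +0.29665 m.
|ω_lever| = |0.1233·9.425·+0.29665| / 0.122314 = 2.8184 rad/s.

2.82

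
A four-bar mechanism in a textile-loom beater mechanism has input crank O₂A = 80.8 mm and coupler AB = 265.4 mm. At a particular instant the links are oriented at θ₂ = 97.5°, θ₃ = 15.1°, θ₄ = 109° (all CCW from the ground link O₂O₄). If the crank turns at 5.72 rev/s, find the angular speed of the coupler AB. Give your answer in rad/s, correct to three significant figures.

2.19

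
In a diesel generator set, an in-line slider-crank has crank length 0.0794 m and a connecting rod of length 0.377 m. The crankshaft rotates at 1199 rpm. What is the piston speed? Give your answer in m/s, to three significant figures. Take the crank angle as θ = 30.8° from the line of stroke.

ω = 2π·1199/60 = 125.6 rad/s
For an in-line slider-crank, x = r cosθ + √(L² − r² sin²θ), so v = −rω sinθ·[1 + r cosθ/√(L² − r² sin²θ)].
With r = 0.0794 m, L = 0.377 m, θ = 30.8°: √(L² − r² sin²θ) = 0.3748 m.
v = −0.0794·125.6·0.51204·[1 + 0.0794·0.85896/0.3748] = -6.0336 m/s.
|v| = 6.0336 m/s.

6.03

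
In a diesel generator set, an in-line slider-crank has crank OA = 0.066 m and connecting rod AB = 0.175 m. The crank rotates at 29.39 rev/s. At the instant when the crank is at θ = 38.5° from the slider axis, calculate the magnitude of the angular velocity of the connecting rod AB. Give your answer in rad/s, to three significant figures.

ω = 184.7 rad/s (converted from 29.39 rev/s).
The rod makes angle φ with the slider axis where L sinφ = r sinθ; differentiating, L cosφ·φ̇ = r ω cosθ.
L cosφ = √(L² − r² sin²θ) = 0.17011 m.
|ω_rod| = r ω |cosθ| / √(L² − r² sin²θ) = 0.066·184.7·0.78261/0.17011 = 56.071 rad/s.

56.1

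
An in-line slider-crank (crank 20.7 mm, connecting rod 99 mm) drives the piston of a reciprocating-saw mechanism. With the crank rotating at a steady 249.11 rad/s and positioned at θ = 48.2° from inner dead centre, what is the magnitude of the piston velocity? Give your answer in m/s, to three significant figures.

ω = 249.1 rad/s
For an in-line slider-crank, x = r cosθ + √(L² − r² sin²θ), so v = −rω sinθ·[1 + r cosθ/√(L² − r² sin²θ)].
With r = 0.0207 m, L = 0.099 m, θ = 48.2°: √(L² − r² sin²θ) = 0.09779 m.
v = −0.0207·249.1·0.74548·[1 + 0.0207·0.66653/0.09779] = -4.3865 m/s.
|v| = 4.3865 m/s.

4.39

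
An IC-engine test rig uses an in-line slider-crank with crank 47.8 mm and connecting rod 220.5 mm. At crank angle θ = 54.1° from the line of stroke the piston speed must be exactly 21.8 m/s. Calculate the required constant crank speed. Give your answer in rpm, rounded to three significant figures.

4760

For an in-line slider-crank, |v_piston| = rω|sinθ|·[1 + r cosθ/√(L² − r² sin²θ)].
With r = 0.0478 m, L = 0.2205 m, θ = 54.1°: the bracketed kinematic factor |dx/dθ| = 0.04372 m.
ω = v/|dx/dθ| = 21.8/0.04372 = 498.63 rad/s.
N = 60ω/(2π) = 4761.6 rpm.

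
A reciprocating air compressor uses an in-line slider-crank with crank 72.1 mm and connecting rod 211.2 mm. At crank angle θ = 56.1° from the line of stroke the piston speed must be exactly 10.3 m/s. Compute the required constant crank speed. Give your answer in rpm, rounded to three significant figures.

For an in-line slider-crank, |v_piston| = rω|sinθ|·[1 + r cosθ/√(L² − r² sin²θ)].
With r = 0.0721 m, L = 0.2112 m, θ = 56.1°: the bracketed kinematic factor |dx/dθ| = 0.071725 m.
ω = v/|dx/dθ| = 10.3/0.071725 = 143.6 rad/s.
N = 60ω/(2π) = 1371.3 rpm.

1370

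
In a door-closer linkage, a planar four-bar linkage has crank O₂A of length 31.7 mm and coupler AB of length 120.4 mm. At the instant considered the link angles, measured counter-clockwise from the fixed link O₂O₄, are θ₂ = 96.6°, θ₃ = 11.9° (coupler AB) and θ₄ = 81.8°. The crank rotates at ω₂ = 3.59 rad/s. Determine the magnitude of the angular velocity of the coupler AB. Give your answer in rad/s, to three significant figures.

0.257

ω₂ = 3.59 rad/s
Differentiating the loop-closure r₂e^{iθ₂}+r₃e^{iθ₃}=r₁+r₄e^{iθ₄} gives r₂ω₂e^{iθ₂}+r₃ω₃e^{iθ₃}=r₄ω₄e^{iθ₄}.
Eliminating the other unknown: ω₃ = r₂ω₂ sin(θ₄−θ₂) / [r₃ sin(θ₃−θ₄)].
Numerator sine = -0.25545; denominator sine = -0.93909.
Result = 0.0317·3.59·(-0.25545) / (0.1204·(-0.93909)) = +0.25711 rad/s; magnitude 0.25711 rad/s.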